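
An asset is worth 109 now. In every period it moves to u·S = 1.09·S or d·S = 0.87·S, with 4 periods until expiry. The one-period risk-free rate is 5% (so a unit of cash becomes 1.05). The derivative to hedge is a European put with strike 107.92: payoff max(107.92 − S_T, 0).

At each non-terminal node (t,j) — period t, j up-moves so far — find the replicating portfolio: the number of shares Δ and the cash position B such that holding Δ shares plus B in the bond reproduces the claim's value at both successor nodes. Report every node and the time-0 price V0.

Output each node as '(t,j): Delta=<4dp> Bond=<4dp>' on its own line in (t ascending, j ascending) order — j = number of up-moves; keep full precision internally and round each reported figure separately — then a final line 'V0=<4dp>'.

No-arbitrage ⇒ martingale measure with p* = (R−d)/(u−d) = 0.8182.
Terminal values V(4,·): V(4,0)=45.4742, V(4,1)=29.6833, V(4,2)=9.8993, V(4,3)=0.0000, V(4,4)=0.0000
(3,0): S=71.7768. Δ = (V_up−V_dn)/(S_up−S_dn) = (29.6833−45.4742)/(78.2367−62.4458) = -1.0000. V = [p*·29.6833 + (1−p*)·45.4742]/1.05 = 31.0041. B = V − Δ·S = 102.7810.
(3,1): S=89.9273. Δ = (V_up−V_dn)/(S_up−S_dn) = (9.8993−29.6833)/(98.0207−78.2367) = -1.0000. V = [p*·9.8993 + (1−p*)·29.6833]/1.05 = 12.8537. B = V − Δ·S = 102.7810.
(3,2): S=112.6675. Δ = (V_up−V_dn)/(S_up−S_dn) = (0.0000−9.8993)/(122.8076−98.0207) = -0.3994. V = [p*·0.0000 + (1−p*)·9.8993]/1.05 = 1.7142. B = V − Δ·S = 46.7108.
(3,3): S=141.1582. Δ = (V_up−V_dn)/(S_up−S_dn) = (0.0000−0.0000)/(153.8624−122.8076) = 0.0000. V = [p*·0.0000 + (1−p*)·0.0000]/1.05 = 0.0000. B = V − Δ·S = 0.0000.
(2,0): S=82.5021. Δ = (V_up−V_dn)/(S_up−S_dn) = (12.8537−31.0041)/(89.9273−71.7768) = -1.0000. V = [p*·12.8537 + (1−p*)·31.0041]/1.05 = 15.3845. B = V − Δ·S = 97.8866.
(2,1): S=103.3647. Δ = (V_up−V_dn)/(S_up−S_dn) = (1.7142−12.8537)/(112.6675−89.9273) = -0.4899. V = [p*·1.7142 + (1−p*)·12.8537]/1.05 = 3.5614. B = V − Δ·S = 54.1956.
(2,2): S=129.5029. Δ = (V_up−V_dn)/(S_up−S_dn) = (0.0000−1.7142)/(141.1582−112.6675) = -0.0602. V = [p*·0.0000 + (1−p*)·1.7142]/1.05 = 0.2968. B = V − Δ·S = 8.0884.
(1,0): S=94.8300. Δ = (V_up−V_dn)/(S_up−S_dn) = (3.5614−15.3845)/(103.3647−82.5021) = -0.5667. V = [p*·3.5614 + (1−p*)·15.3845]/1.05 = 5.4391. B = V − Δ·S = 59.1804.
(1,1): S=118.8100. Δ = (V_up−V_dn)/(S_up−S_dn) = (0.2968−3.5614)/(129.5029−103.3647) = -0.1249. V = [p*·0.2968 + (1−p*)·3.5614]/1.05 = 0.8480. B = V − Δ·S = 15.6872.
(0,0): S=109.0000. Δ = (V_up−V_dn)/(S_up−S_dn) = (0.8480−5.4391)/(118.8100−94.8300) = -0.1915. V = [p*·0.8480 + (1−p*)·5.4391]/1.05 = 1.6026. B = V − Δ·S = 22.4715.
Self-financing check: at every node Δ·S+B equals the discounted successor values.

(0,0): Delta=-0.1915 Bond=22.4715
(1,0): Delta=-0.5667 Bond=59.1804
(1,1): Delta=-0.1249 Bond=15.6872
(2,0): Delta=-1.0000 Bond=97.8866
(2,1): Delta=-0.4899 Bond=54.1956
(2,2): Delta=-0.0602 Bond=8.0884
(3,0): Delta=-1.0000 Bond=102.7810
(3,1): Delta=-1.0000 Bond=102.7810
(3,2): Delta=-0.3994 Bond=46.7108
(3,3): Delta=0.0000 Bond=0.0000
V0=1.6026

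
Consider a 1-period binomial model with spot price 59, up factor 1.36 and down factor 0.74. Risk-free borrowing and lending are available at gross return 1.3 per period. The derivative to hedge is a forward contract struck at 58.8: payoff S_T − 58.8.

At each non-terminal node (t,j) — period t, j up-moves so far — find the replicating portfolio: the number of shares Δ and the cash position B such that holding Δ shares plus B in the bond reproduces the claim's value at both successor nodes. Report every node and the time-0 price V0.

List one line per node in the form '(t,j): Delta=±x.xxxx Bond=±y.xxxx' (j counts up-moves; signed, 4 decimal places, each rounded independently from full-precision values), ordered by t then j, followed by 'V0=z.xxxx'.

Under the risk-neutral measure, an up-move has probability p* = (R−d)/(u−d) = 0.9032 and values discount at R = 1.3.
At expiry t=1: V(1,0)=-15.1400, V(1,1)=21.4400
(0,0): S=59.0000. Δ = (V_up−V_dn)/(S_up−S_dn) = (21.4400−-15.1400)/(80.2400−43.6600) = 1.0000. V = [p*·21.4400 + (1−p*)·-15.1400]/1.3 = 13.7692. B = V − Δ·S = -45.2308.
The time-0 hedge costs 13.7692, which is the no-arbitrage price.

(0,0): Delta=1.0000 Bond=-45.2308
V0=13.7692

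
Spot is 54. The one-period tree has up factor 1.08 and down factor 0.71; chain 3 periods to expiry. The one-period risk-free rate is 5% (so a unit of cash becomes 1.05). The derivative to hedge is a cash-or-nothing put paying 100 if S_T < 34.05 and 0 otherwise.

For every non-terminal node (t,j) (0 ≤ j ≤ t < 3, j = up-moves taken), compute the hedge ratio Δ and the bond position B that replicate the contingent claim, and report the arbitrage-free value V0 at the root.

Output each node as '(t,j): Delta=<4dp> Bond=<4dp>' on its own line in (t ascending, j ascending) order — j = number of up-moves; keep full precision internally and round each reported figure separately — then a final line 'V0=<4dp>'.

(0,0): Delta=-0.6765 Bond=38.1413
(1,0): Delta=-6.1693 Bond=250.6423
(1,1): Delta=-0.3579 Bond=21.4666
(2,0): Delta=0.0000 Bond=95.2381
(2,1): Delta=-6.5271 Bond=277.9923
(2,2): Delta=0.0000 Bond=0.0000
V0=1.6116

No-arbitrage ⇒ martingale measure with p* = (R−d)/(u−d) = 0.9189.
At expiry t=3: V(3,0)=100.0000, V(3,1)=100.0000, V(3,2)=0.0000, V(3,3)=0.0000
Node (2,0) S=27.2214: V=(p*·100.0000+(1−p*)·100.0000)/1.05=95.2381; Δ=(100.0000−100.0000)/(29.3991−19.3272)=0.0000; B=V−Δ·S=95.2381
Node (2,1) S=41.4072: V=(p*·0.0000+(1−p*)·100.0000)/1.05=7.7220; Δ=(0.0000−100.0000)/(44.7198−29.3991)=-6.5271; B=V−Δ·S=277.9923
Node (2,2) S=62.9856: V=(p*·0.0000+(1−p*)·0.0000)/1.05=0.0000; Δ=(0.0000−0.0000)/(68.0244−44.7198)=0.0000; B=V−Δ·S=0.0000
Node (1,0) S=38.3400: V=(p*·7.7220+(1−p*)·95.2381)/1.05=14.1123; Δ=(7.7220−95.2381)/(41.4072−27.2214)=-6.1693; B=V−Δ·S=250.6423
Node (1,1) S=58.3200: V=(p*·0.0000+(1−p*)·7.7220)/1.05=0.5963; Δ=(0.0000−7.7220)/(62.9856−41.4072)=-0.3579; B=V−Δ·S=21.4666
Node (0,0) S=54.0000: V=(p*·0.5963+(1−p*)·14.1123)/1.05=1.6116; Δ=(0.5963−14.1123)/(58.3200−38.3400)=-0.6765; B=V−Δ·S=38.1413
Self-financing check: at every node Δ·S+B equals the discounted successor values.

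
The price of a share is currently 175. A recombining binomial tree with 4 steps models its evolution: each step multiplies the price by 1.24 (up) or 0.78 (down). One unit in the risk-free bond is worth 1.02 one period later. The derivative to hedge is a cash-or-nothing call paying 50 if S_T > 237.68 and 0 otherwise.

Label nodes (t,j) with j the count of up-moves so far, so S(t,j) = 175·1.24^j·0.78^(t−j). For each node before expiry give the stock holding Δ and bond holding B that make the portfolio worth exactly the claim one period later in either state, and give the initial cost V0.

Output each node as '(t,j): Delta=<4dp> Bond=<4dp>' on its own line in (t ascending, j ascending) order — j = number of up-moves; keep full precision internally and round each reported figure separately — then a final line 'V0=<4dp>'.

(0,0): Delta=0.2286 Bond=-24.0310
(1,0): Delta=0.2083 Bond=-21.7477
(1,1): Delta=0.2403 Bond=-27.0452
(2,0): Delta=0.0000 Bond=0.0000
(2,1): Delta=0.3285 Bond=-42.5167
(2,2): Delta=0.1894 Bond=-13.8997
(3,0): Delta=0.0000 Bond=0.0000
(3,1): Delta=0.0000 Bond=0.0000
(3,2): Delta=0.5179 Bond=-83.1202
(3,3): Delta=0.0000 Bond=49.0196
V0=15.9731

Risk-neutral probability p* = (R−d)/(u−d) = (1.02−0.78)/(1.24−0.78) = 0.5217.
Payoff layer (t=4): V(4,0)=0.0000, V(4,1)=0.0000, V(4,2)=0.0000, V(4,3)=50.0000, V(4,4)=50.0000
Node (3,0) S=83.0466: V=(p*·0.0000+(1−p*)·0.0000)/1.02=0.0000; Δ=(0.0000−0.0000)/(102.9778−64.7763)=0.0000; B=V−Δ·S=0.0000
Node (3,1) S=132.0228: V=(p*·0.0000+(1−p*)·0.0000)/1.02=0.0000; Δ=(0.0000−0.0000)/(163.7083−102.9778)=0.0000; B=V−Δ·S=0.0000
Node (3,2) S=209.8824: V=(p*·50.0000+(1−p*)·0.0000)/1.02=25.5754; Δ=(50.0000−0.0000)/(260.2542−163.7083)=0.5179; B=V−Δ·S=-83.1202
Node (3,3) S=333.6592: V=(p*·50.0000+(1−p*)·50.0000)/1.02=49.0196; Δ=(50.0000−50.0000)/(413.7374−260.2542)=0.0000; B=V−Δ·S=49.0196
Node (2,0) S=106.4700: V=(p*·0.0000+(1−p*)·0.0000)/1.02=0.0000; Δ=(0.0000−0.0000)/(132.0228−83.0466)=0.0000; B=V−Δ·S=0.0000
Node (2,1) S=169.2600: V=(p*·25.5754+(1−p*)·0.0000)/1.02=13.0821; Δ=(25.5754−0.0000)/(209.8824−132.0228)=0.3285; B=V−Δ·S=-42.5167
Node (2,2) S=269.0800: V=(p*·49.0196+(1−p*)·25.5754)/1.02=37.0659; Δ=(49.0196−25.5754)/(333.6592−209.8824)=0.1894; B=V−Δ·S=-13.8997
Node (1,0) S=136.5000: V=(p*·13.0821+(1−p*)·0.0000)/1.02=6.6916; Δ=(13.0821−0.0000)/(169.2600−106.4700)=0.2083; B=V−Δ·S=-21.7477
Node (1,1) S=217.0000: V=(p*·37.0659+(1−p*)·13.0821)/1.02=25.0935; Δ=(37.0659−13.0821)/(269.0800−169.2600)=0.2403; B=V−Δ·S=-27.0452
Node (0,0) S=175.0000: V=(p*·25.0935+(1−p*)·6.6916)/1.02=15.9731; Δ=(25.0935−6.6916)/(217.0000−136.5000)=0.2286; B=V−Δ·S=-24.0310
Root portfolio cost Δ·175+B reproduces V0=15.9731.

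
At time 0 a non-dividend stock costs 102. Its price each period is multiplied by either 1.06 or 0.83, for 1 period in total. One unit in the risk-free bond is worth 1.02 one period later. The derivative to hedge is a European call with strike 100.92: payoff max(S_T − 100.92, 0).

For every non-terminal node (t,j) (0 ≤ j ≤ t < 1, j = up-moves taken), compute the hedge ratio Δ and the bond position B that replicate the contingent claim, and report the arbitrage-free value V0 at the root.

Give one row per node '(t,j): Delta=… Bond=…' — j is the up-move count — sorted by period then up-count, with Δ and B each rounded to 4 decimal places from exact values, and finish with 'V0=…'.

No-arbitrage ⇒ martingale measure with p* = (R−d)/(u−d) = 0.8261.
Payoff layer (t=1): V(1,0)=0.0000, V(1,1)=7.2000
(0,0): S=102.0000. Δ = (V_up−V_dn)/(S_up−S_dn) = (7.2000−0.0000)/(108.1200−84.6600) = 0.3069. V = [p*·7.2000 + (1−p*)·0.0000]/1.02 = 5.8312. B = V − Δ·S = -25.4731.
Root portfolio cost Δ·102+B reproduces V0=5.8312.

(0,0): Delta=0.3069 Bond=-25.4731
V0=5.8312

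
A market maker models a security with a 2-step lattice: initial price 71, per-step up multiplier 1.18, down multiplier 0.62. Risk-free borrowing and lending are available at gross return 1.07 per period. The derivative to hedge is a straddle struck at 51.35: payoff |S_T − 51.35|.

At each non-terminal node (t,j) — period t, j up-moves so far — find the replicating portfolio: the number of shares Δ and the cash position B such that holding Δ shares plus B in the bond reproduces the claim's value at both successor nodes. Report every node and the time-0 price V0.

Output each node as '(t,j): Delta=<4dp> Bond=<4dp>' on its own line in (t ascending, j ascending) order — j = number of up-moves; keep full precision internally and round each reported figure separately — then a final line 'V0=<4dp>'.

No-arbitrage ⇒ martingale measure with p* = (R−d)/(u−d) = 0.8036.
At expiry t=2: V(2,0)=24.0576, V(2,1)=0.5936, V(2,2)=47.5104
  t=1,j=0: stock 44.0200 → up 51.9436 (V=0.5936), down 27.2924 (V=24.0576). Price 4.8622; hedge Δ=-0.9518, bond B=46.7622.
  t=1,j=1: stock 83.7800 → up 98.8604 (V=47.5104), down 51.9436 (V=0.5936). Price 35.7893; hedge Δ=1.0000, bond B=-47.9907.
  t=0,j=0: stock 71.0000 → up 83.7800 (V=35.7893), down 44.0200 (V=4.8622). Price 27.7704; hedge Δ=0.7778, bond B=-27.4565.
Each (Δ,B) replicates both successor values, so the strategy is self-financing and V0 is arbitrage-free.

(0,0): Delta=0.7778 Bond=-27.4565
(1,0): Delta=-0.9518 Bond=46.7622
(1,1): Delta=1.0000 Bond=-47.9907
V0=27.7704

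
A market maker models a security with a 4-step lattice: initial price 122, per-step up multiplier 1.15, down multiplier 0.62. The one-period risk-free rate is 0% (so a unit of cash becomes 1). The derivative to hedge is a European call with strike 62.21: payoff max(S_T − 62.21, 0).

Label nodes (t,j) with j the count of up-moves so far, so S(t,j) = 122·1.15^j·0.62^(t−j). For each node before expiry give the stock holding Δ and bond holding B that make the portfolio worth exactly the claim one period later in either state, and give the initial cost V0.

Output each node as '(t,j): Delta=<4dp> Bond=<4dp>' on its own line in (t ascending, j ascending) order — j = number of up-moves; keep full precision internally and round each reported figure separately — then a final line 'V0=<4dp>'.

(0,0): Delta=0.9172 Bond=-49.9026
(1,0): Delta=0.6774 Bond=-31.7690
(1,1): Delta=0.9682 Bond=-57.0606
(2,0): Delta=0.0000 Bond=0.0000
(2,1): Delta=0.8216 Bond=-44.3094
(2,2): Delta=0.9994 Bond=-62.0939
(3,0): Delta=0.0000 Bond=0.0000
(3,1): Delta=0.0000 Bond=0.0000
(3,2): Delta=0.9964 Bond=-61.7999
(3,3): Delta=1.0000 Bond=-62.2100
V0=61.9908

The replicating-portfolio and risk-neutral prices coincide; use p* = (1−0.62)/(1.15−0.62) = 0.7170 for the latter.
At expiry t=4: V(4,0)=0.0000, V(4,1)=0.0000, V(4,2)=0.0000, V(4,3)=52.8290, V(4,4)=151.1688
Node (3,0) S=29.0760: V=(p*·0.0000+(1−p*)·0.0000)/1=0.0000; Δ=(0.0000−0.0000)/(33.4374−18.0271)=0.0000; B=V−Δ·S=0.0000
Node (3,1) S=53.9313: V=(p*·0.0000+(1−p*)·0.0000)/1=0.0000; Δ=(0.0000−0.0000)/(62.0210−33.4374)=0.0000; B=V−Δ·S=0.0000
Node (3,2) S=100.0339: V=(p*·52.8290+(1−p*)·0.0000)/1=37.8774; Δ=(52.8290−0.0000)/(115.0390−62.0210)=0.9964; B=V−Δ·S=-61.7999
Node (3,3) S=185.5467: V=(p*·151.1688+(1−p*)·52.8290)/1=123.3367; Δ=(151.1688−52.8290)/(213.3788−115.0390)=1.0000; B=V−Δ·S=-62.2100
Node (2,0) S=46.8968: V=(p*·0.0000+(1−p*)·0.0000)/1=0.0000; Δ=(0.0000−0.0000)/(53.9313−29.0760)=0.0000; B=V−Δ·S=0.0000
Node (2,1) S=86.9860: V=(p*·37.8774+(1−p*)·0.0000)/1=27.1574; Δ=(37.8774−0.0000)/(100.0339−53.9313)=0.8216; B=V−Δ·S=-44.3094
Node (2,2) S=161.3450: V=(p*·123.3367+(1−p*)·37.8774)/1=99.1501; Δ=(123.3367−37.8774)/(185.5467−100.0339)=0.9994; B=V−Δ·S=-62.0939
Node (1,0) S=75.6400: V=(p*·27.1574+(1−p*)·0.0000)/1=19.4713; Δ=(27.1574−0.0000)/(86.9860−46.8968)=0.6774; B=V−Δ·S=-31.7690
Node (1,1) S=140.3000: V=(p*·99.1501+(1−p*)·27.1574)/1=78.7748; Δ=(99.1501−27.1574)/(161.3450−86.9860)=0.9682; B=V−Δ·S=-57.0606
Node (0,0) S=122.0000: V=(p*·78.7748+(1−p*)·19.4713)/1=61.9908; Δ=(78.7748−19.4713)/(140.3000−75.6400)=0.9172; B=V−Δ·S=-49.9026
Each (Δ,B) replicates both successor values, so the strategy is self-financing and V0 is arbitrage-free.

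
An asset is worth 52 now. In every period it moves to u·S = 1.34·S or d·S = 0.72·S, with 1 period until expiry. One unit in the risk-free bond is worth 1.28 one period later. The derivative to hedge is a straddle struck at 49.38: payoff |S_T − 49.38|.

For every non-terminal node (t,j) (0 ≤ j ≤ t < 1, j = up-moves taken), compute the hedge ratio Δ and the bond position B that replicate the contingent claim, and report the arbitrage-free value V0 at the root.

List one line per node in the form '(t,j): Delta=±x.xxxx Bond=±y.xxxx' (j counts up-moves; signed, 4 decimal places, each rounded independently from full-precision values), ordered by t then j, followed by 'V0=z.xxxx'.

Under the risk-neutral measure, an up-move has probability p* = (R−d)/(u−d) = 0.9032 and values discount at R = 1.28.
At expiry t=1: V(1,0)=11.9400, V(1,1)=20.3000
Node (0,0) S=52.0000: V=(p*·20.3000+(1−p*)·11.9400)/1.28=15.2273; Δ=(20.3000−11.9400)/(69.6800−37.4400)=0.2593; B=V−Δ·S=1.7434
Self-financing check: at every node Δ·S+B equals the discounted successor values.

(0,0): Delta=0.2593 Bond=1.7434
V0=15.2273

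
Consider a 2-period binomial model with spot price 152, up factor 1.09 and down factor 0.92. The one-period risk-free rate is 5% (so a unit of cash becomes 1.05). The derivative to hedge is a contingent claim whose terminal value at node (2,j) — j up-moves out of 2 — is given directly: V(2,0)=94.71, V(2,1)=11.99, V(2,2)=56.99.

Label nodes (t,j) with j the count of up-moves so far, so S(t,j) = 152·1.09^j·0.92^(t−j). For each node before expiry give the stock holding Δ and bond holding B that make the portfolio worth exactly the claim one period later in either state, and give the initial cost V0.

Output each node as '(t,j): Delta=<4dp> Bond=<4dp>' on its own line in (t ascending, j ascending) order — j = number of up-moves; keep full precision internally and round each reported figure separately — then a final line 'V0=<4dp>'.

(0,0): Delta=0.5509 Bond=-44.8461
(1,0): Delta=-3.4796 Bond=516.5440
(1,1): Delta=1.5977 Bond=-220.5137
V0=38.8975

Since d<R<u, set p* = (R−d)/(u−d) = 0.7647; price each node as the discounted p*-expectation of its children.
Terminal payoffs: V(2,0)=94.7100, V(2,1)=11.9900, V(2,2)=56.9900
(1,0): S=139.8400. Δ = (V_up−V_dn)/(S_up−S_dn) = (11.9900−94.7100)/(152.4256−128.6528) = -3.4796. V = [p*·11.9900 + (1−p*)·94.7100]/1.05 = 29.9557. B = V − Δ·S = 516.5440.
(1,1): S=165.6800. Δ = (V_up−V_dn)/(S_up−S_dn) = (56.9900−11.9900)/(180.5912−152.4256) = 1.5977. V = [p*·56.9900 + (1−p*)·11.9900]/1.05 = 44.1922. B = V − Δ·S = -220.5137.
(0,0): S=152.0000. Δ = (V_up−V_dn)/(S_up−S_dn) = (44.1922−29.9557)/(165.6800−139.8400) = 0.5509. V = [p*·44.1922 + (1−p*)·29.9557]/1.05 = 38.8975. B = V − Δ·S = -44.8461.
Self-financing check: at every node Δ·S+B equals the discounted successor values.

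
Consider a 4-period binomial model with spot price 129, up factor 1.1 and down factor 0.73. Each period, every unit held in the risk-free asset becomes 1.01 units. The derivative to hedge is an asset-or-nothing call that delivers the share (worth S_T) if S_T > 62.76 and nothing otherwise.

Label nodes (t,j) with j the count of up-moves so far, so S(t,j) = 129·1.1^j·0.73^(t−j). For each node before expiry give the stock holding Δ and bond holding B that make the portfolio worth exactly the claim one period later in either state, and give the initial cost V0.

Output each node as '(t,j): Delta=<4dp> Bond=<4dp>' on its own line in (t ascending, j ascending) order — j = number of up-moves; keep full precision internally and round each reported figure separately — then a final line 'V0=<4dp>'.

(0,0): Delta=1.1453 Bond=-21.1844
(1,0): Delta=1.5409 Bond=-58.6415
(1,1): Delta=1.0610 Bond=-9.4245
(2,0): Delta=2.4503 Bond=-121.7462
(2,1): Delta=1.3469 Bond=-39.1327
(2,2): Delta=1.0000 Bond=0.0000
(3,0): Delta=0.0000 Bond=0.0000
(3,1): Delta=2.9730 Bond=-162.4877
(3,2): Delta=1.0000 Bond=0.0000
(3,3): Delta=1.0000 Bond=0.0000
V0=126.5657

The replicating-portfolio and risk-neutral prices coincide; use p* = (1.01−0.73)/(1.1−0.73) = 0.7568 for the latter.
Payoff layer (t=4): V(4,0)=0.0000, V(4,1)=0.0000, V(4,2)=83.1804, V(4,3)=125.3403, V(4,4)=188.8689
Node (3,0) S=50.1832: V=(p*·0.0000+(1−p*)·0.0000)/1.01=0.0000; Δ=(0.0000−0.0000)/(55.2015−36.6337)=0.0000; B=V−Δ·S=0.0000
Node (3,1) S=75.6185: V=(p*·83.1804+(1−p*)·0.0000)/1.01=62.3241; Δ=(83.1804−0.0000)/(83.1804−55.2015)=2.9730; B=V−Δ·S=-162.4877
Node (3,2) S=113.9457: V=(p*·125.3403+(1−p*)·83.1804)/1.01=113.9457; Δ=(125.3403−83.1804)/(125.3403−83.1804)=1.0000; B=V−Δ·S=0.0000
Node (3,3) S=171.6990: V=(p*·188.8689+(1−p*)·125.3403)/1.01=171.6990; Δ=(188.8689−125.3403)/(188.8689−125.3403)=1.0000; B=V−Δ·S=0.0000
Node (2,0) S=68.7441: V=(p*·62.3241+(1−p*)·0.0000)/1.01=46.6972; Δ=(62.3241−0.0000)/(75.6185−50.1832)=2.4503; B=V−Δ·S=-121.7462
Node (2,1) S=103.5870: V=(p*·113.9457+(1−p*)·62.3241)/1.01=100.3852; Δ=(113.9457−62.3241)/(113.9457−75.6185)=1.3469; B=V−Δ·S=-39.1327
Node (2,2) S=156.0900: V=(p*·171.6990+(1−p*)·113.9457)/1.01=156.0900; Δ=(171.6990−113.9457)/(171.6990−113.9457)=1.0000; B=V−Δ·S=0.0000
Node (1,0) S=94.1700: V=(p*·100.3852+(1−p*)·46.6972)/1.01=86.4614; Δ=(100.3852−46.6972)/(103.5870−68.7441)=1.5409; B=V−Δ·S=-58.6415
Node (1,1) S=141.9000: V=(p*·156.0900+(1−p*)·100.3852)/1.01=141.1289; Δ=(156.0900−100.3852)/(156.0900−103.5870)=1.0610; B=V−Δ·S=-9.4245
Node (0,0) S=129.0000: V=(p*·141.1289+(1−p*)·86.4614)/1.01=126.5657; Δ=(141.1289−86.4614)/(141.9000−94.1700)=1.1453; B=V−Δ·S=-21.1844
Each (Δ,B) replicates both successor values, so the strategy is self-financing and V0 is arbitrage-free.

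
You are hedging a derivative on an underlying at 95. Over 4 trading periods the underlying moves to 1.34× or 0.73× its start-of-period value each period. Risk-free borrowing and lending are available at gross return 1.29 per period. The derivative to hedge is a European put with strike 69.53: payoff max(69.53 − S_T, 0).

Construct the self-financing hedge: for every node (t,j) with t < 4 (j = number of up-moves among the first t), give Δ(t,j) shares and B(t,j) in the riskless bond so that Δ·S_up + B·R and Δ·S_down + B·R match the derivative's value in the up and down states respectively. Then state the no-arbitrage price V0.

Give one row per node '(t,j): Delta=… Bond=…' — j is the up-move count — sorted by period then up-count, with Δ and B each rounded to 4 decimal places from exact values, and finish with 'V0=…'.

No-arbitrage ⇒ martingale measure with p* = (R−d)/(u−d) = 0.9180.
Payoff layer (t=4): V(4,0)=42.5517, V(4,1)=20.0081, V(4,2)=0.0000, V(4,3)=0.0000, V(4,4)=0.0000
(3,0): S=36.9566. Δ = (V_up−V_dn)/(S_up−S_dn) = (20.0081−42.5517)/(49.5219−26.9783) = -1.0000. V = [p*·20.0081 + (1−p*)·42.5517]/1.29 = 16.9426. B = V − Δ·S = 53.8992.
(3,1): S=67.8382. Δ = (V_up−V_dn)/(S_up−S_dn) = (0.0000−20.0081)/(90.9031−49.5219) = -0.4835. V = [p*·0.0000 + (1−p*)·20.0081]/1.29 = 1.2713. B = V − Δ·S = 34.0715.
(3,2): S=124.5249. Δ = (V_up−V_dn)/(S_up−S_dn) = (0.0000−0.0000)/(166.8633−90.9031) = 0.0000. V = [p*·0.0000 + (1−p*)·0.0000]/1.29 = 0.0000. B = V − Δ·S = 0.0000.
(3,3): S=228.5799. Δ = (V_up−V_dn)/(S_up−S_dn) = (0.0000−0.0000)/(306.2970−166.8633) = 0.0000. V = [p*·0.0000 + (1−p*)·0.0000]/1.29 = 0.0000. B = V − Δ·S = 0.0000.
(2,0): S=50.6255. Δ = (V_up−V_dn)/(S_up−S_dn) = (1.2713−16.9426)/(67.8382−36.9566) = -0.5075. V = [p*·1.2713 + (1−p*)·16.9426]/1.29 = 1.9813. B = V − Δ·S = 27.6719.
(2,1): S=92.9290. Δ = (V_up−V_dn)/(S_up−S_dn) = (0.0000−1.2713)/(124.5249−67.8382) = -0.0224. V = [p*·0.0000 + (1−p*)·1.2713]/1.29 = 0.0808. B = V − Δ·S = 2.1649.
(2,2): S=170.5820. Δ = (V_up−V_dn)/(S_up−S_dn) = (0.0000−0.0000)/(228.5799−124.5249) = 0.0000. V = [p*·0.0000 + (1−p*)·0.0000]/1.29 = 0.0000. B = V − Δ·S = 0.0000.
(1,0): S=69.3500. Δ = (V_up−V_dn)/(S_up−S_dn) = (0.0808−1.9813)/(92.9290−50.6255) = -0.0449. V = [p*·0.0808 + (1−p*)·1.9813]/1.29 = 0.1834. B = V − Δ·S = 3.2990.
(1,1): S=127.3000. Δ = (V_up−V_dn)/(S_up−S_dn) = (0.0000−0.0808)/(170.5820−92.9290) = -0.0010. V = [p*·0.0000 + (1−p*)·0.0808]/1.29 = 0.0051. B = V − Δ·S = 0.1376.
(0,0): S=95.0000. Δ = (V_up−V_dn)/(S_up−S_dn) = (0.0051−0.1834)/(127.3000−69.3500) = -0.0031. V = [p*·0.0051 + (1−p*)·0.1834]/1.29 = 0.0153. B = V − Δ·S = 0.3075.
Self-financing check: at every node Δ·S+B equals the discounted successor values.

(0,0): Delta=-0.0031 Bond=0.3075
(1,0): Delta=-0.0449 Bond=3.2990
(1,1): Delta=-0.0010 Bond=0.1376
(2,0): Delta=-0.5075 Bond=27.6719
(2,1): Delta=-0.0224 Bond=2.1649
(2,2): Delta=0.0000 Bond=0.0000
(3,0): Delta=-1.0000 Bond=53.8992
(3,1): Delta=-0.4835 Bond=34.0715
(3,2): Delta=0.0000 Bond=0.0000
(3,3): Delta=0.0000 Bond=0.0000
V0=0.0153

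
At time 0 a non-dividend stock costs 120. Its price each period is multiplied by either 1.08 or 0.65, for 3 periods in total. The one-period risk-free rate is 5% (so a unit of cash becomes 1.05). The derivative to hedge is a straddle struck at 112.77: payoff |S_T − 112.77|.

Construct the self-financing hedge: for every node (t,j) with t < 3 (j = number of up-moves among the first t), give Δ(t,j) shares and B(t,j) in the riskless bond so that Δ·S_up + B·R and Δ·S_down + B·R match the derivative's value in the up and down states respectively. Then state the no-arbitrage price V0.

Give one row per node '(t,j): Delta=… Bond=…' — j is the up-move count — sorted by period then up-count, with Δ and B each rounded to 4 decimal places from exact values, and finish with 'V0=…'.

No-arbitrage ⇒ martingale measure with p* = (R−d)/(u−d) = 0.9302.
At expiry t=3: V(3,0)=79.8150, V(3,1)=58.0140, V(3,2)=21.7908, V(3,3)=38.3954
(2,0): S=50.7000. Δ = (V_up−V_dn)/(S_up−S_dn) = (58.0140−79.8150)/(54.7560−32.9550) = -1.0000. V = [p*·58.0140 + (1−p*)·79.8150]/1.05 = 56.7000. B = V − Δ·S = 107.4000.
(2,1): S=84.2400. Δ = (V_up−V_dn)/(S_up−S_dn) = (21.7908−58.0140)/(90.9792−54.7560) = -1.0000. V = [p*·21.7908 + (1−p*)·58.0140]/1.05 = 23.1600. B = V − Δ·S = 107.4000.
(2,2): S=139.9680. Δ = (V_up−V_dn)/(S_up−S_dn) = (38.3954−21.7908)/(151.1654−90.9792) = 0.2759. V = [p*·38.3954 + (1−p*)·21.7908]/1.05 = 35.4638. B = V − Δ·S = -3.1517.
(1,0): S=78.0000. Δ = (V_up−V_dn)/(S_up−S_dn) = (23.1600−56.7000)/(84.2400−50.7000) = -1.0000. V = [p*·23.1600 + (1−p*)·56.7000]/1.05 = 24.2857. B = V − Δ·S = 102.2857.
(1,1): S=129.6000. Δ = (V_up−V_dn)/(S_up−S_dn) = (35.4638−23.1600)/(139.9680−84.2400) = 0.2208. V = [p*·35.4638 + (1−p*)·23.1600]/1.05 = 32.9575. B = V − Δ·S = 4.3440.
(0,0): S=120.0000. Δ = (V_up−V_dn)/(S_up−S_dn) = (32.9575−24.2857)/(129.6000−78.0000) = 0.1681. V = [p*·32.9575 + (1−p*)·24.2857]/1.05 = 30.8119. B = V − Δ·S = 10.6449.
Self-financing check: at every node Δ·S+B equals the discounted successor values.

(0,0): Delta=0.1681 Bond=10.6449
(1,0): Delta=-1.0000 Bond=102.2857
(1,1): Delta=0.2208 Bond=4.3440
(2,0): Delta=-1.0000 Bond=107.4000
(2,1): Delta=-1.0000 Bond=107.4000
(2,2): Delta=0.2759 Bond=-3.1517
V0=30.8119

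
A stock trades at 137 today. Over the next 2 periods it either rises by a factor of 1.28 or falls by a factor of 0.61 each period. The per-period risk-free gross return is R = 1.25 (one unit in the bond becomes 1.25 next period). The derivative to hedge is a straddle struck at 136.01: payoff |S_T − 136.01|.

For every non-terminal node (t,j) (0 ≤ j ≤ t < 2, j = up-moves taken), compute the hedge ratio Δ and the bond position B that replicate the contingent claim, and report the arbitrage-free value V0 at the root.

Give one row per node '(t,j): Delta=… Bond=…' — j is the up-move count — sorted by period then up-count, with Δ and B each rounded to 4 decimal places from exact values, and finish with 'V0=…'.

Since d<R<u, set p* = (R−d)/(u−d) = 0.9552; price each node as the discounted p*-expectation of its children.
Payoff layer (t=2): V(2,0)=85.0323, V(2,1)=29.0404, V(2,2)=88.4508
  t=1,j=0: stock 83.5700 → up 106.9696 (V=29.0404), down 50.9777 (V=85.0323). Price 25.2380; hedge Δ=-1.0000, bond B=108.8080.
  t=1,j=1: stock 175.3600 → up 224.4608 (V=88.4508), down 106.9696 (V=29.0404). Price 68.6325; hedge Δ=0.5057, bond B=-20.0397.
  t=0,j=0: stock 137.0000 → up 175.3600 (V=68.6325), down 83.5700 (V=25.2380). Price 53.3516; hedge Δ=0.4728, bond B=-11.4163.
Check: Δ(0,0)·S0 + B(0,0) = 53.3516 = V0.

(0,0): Delta=0.4728 Bond=-11.4163
(1,0): Delta=-1.0000 Bond=108.8080
(1,1): Delta=0.5057 Bond=-20.0397
V0=53.3516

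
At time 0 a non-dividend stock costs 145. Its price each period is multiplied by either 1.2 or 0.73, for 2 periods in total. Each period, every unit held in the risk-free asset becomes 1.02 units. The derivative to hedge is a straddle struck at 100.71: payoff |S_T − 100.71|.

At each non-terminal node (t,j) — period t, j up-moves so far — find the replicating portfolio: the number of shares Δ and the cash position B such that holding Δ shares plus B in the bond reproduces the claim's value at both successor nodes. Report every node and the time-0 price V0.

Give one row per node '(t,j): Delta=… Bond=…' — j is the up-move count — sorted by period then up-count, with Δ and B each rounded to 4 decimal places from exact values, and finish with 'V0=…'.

(0,0): Delta=0.7417 Bond=-52.7402
(1,0): Delta=0.0577 Bond=18.6089
(1,1): Delta=1.0000 Bond=-98.7353
V0=54.8096

Since d<R<u, set p* = (R−d)/(u−d) = 0.6170; price each node as the discounted p*-expectation of its children.
Terminal payoffs: V(2,0)=23.4395, V(2,1)=26.3100, V(2,2)=108.0900
Node (1,0) S=105.8500: V=(p*·26.3100+(1−p*)·23.4395)/1.02=24.7163; Δ=(26.3100−23.4395)/(127.0200−77.2705)=0.0577; B=V−Δ·S=18.6089
Node (1,1) S=174.0000: V=(p*·108.0900+(1−p*)·26.3100)/1.02=75.2647; Δ=(108.0900−26.3100)/(208.8000−127.0200)=1.0000; B=V−Δ·S=-98.7353
Node (0,0) S=145.0000: V=(p*·75.2647+(1−p*)·24.7163)/1.02=54.8096; Δ=(75.2647−24.7163)/(174.0000−105.8500)=0.7417; B=V−Δ·S=-52.7402
Root portfolio cost Δ·145+B reproduces V0=54.8096.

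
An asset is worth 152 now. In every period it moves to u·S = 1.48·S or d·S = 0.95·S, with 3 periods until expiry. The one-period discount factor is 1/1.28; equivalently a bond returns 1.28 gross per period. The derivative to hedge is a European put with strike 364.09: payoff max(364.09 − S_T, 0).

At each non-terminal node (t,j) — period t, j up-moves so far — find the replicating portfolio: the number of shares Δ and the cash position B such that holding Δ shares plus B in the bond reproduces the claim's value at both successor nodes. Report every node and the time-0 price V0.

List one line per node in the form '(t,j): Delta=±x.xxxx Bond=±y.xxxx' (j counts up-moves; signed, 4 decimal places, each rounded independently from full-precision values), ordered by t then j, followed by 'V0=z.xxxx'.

Risk-neutral probability p* = (R−d)/(u−d) = (1.28−0.95)/(1.48−0.95) = 0.6226.
Terminal payoffs: V(3,0)=233.7690, V(3,1)=161.0636, V(3,2)=47.7962, V(3,3)=0.0000
Node (2,0) S=137.1800: V=(p*·161.0636+(1−p*)·233.7690)/1.28=147.2653; Δ=(161.0636−233.7690)/(203.0264−130.3210)=-1.0000; B=V−Δ·S=284.4453
Node (2,1) S=213.7120: V=(p*·47.7962+(1−p*)·161.0636)/1.28=70.7333; Δ=(47.7962−161.0636)/(316.2938−203.0264)=-1.0000; B=V−Δ·S=284.4453
Node (2,2) S=332.9408: V=(p*·0.0000+(1−p*)·47.7962)/1.28=14.0909; Δ=(0.0000−47.7962)/(492.7524−316.2938)=-0.2709; B=V−Δ·S=104.2725
Node (1,0) S=144.4000: V=(p*·70.7333+(1−p*)·147.2653)/1.28=77.8229; Δ=(70.7333−147.2653)/(213.7120−137.1800)=-1.0000; B=V−Δ·S=222.2229
Node (1,1) S=224.9600: V=(p*·14.0909+(1−p*)·70.7333)/1.28=27.7073; Δ=(14.0909−70.7333)/(332.9408−213.7120)=-0.4751; B=V−Δ·S=134.5799
Node (0,0) S=152.0000: V=(p*·27.7073+(1−p*)·77.8229)/1.28=36.4210; Δ=(27.7073−77.8229)/(224.9600−144.4000)=-0.6221; B=V−Δ·S=130.9787
Root portfolio cost Δ·152+B reproduces V0=36.4210.

(0,0): Delta=-0.6221 Bond=130.9787
(1,0): Delta=-1.0000 Bond=222.2229
(1,1): Delta=-0.4751 Bond=134.5799
(2,0): Delta=-1.0000 Bond=284.4453
(2,1): Delta=-1.0000 Bond=284.4453
(2,2): Delta=-0.2709 Bond=104.2725
V0=36.4210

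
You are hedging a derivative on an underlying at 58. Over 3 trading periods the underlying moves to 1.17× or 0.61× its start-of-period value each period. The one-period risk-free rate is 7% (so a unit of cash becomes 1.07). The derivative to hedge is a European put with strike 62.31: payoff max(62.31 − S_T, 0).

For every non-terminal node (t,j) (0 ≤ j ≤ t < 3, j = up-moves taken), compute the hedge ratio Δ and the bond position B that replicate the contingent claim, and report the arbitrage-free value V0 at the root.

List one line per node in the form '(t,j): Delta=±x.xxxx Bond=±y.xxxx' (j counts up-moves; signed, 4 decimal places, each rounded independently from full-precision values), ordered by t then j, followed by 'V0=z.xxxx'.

Under the risk-neutral measure, an up-move has probability p* = (R−d)/(u−d) = 0.8214 and values discount at R = 1.07.
Terminal values V(3,·): V(3,0)=49.1451, V(3,1)=37.0593, V(3,2)=13.8783, V(3,3)=0.0000
(2,0): S=21.5818. Δ = (V_up−V_dn)/(S_up−S_dn) = (37.0593−49.1451)/(25.2507−13.1649) = -1.0000. V = [p*·37.0593 + (1−p*)·49.1451]/1.07 = 36.6518. B = V − Δ·S = 58.2336.
(2,1): S=41.3946. Δ = (V_up−V_dn)/(S_up−S_dn) = (13.8783−37.0593)/(48.4317−25.2507) = -1.0000. V = [p*·13.8783 + (1−p*)·37.0593]/1.07 = 16.8390. B = V − Δ·S = 58.2336.
(2,2): S=79.3962. Δ = (V_up−V_dn)/(S_up−S_dn) = (0.0000−13.8783)/(92.8936−48.4317) = -0.3121. V = [p*·0.0000 + (1−p*)·13.8783]/1.07 = 2.3161. B = V − Δ·S = 27.0989.
(1,0): S=35.3800. Δ = (V_up−V_dn)/(S_up−S_dn) = (16.8390−36.6518)/(41.3946−21.5818) = -1.0000. V = [p*·16.8390 + (1−p*)·36.6518]/1.07 = 19.0440. B = V − Δ·S = 54.4240.
(1,1): S=67.8600. Δ = (V_up−V_dn)/(S_up−S_dn) = (2.3161−16.8390)/(79.3962−41.3946) = -0.3822. V = [p*·2.3161 + (1−p*)·16.8390]/1.07 = 4.5883. B = V − Δ·S = 30.5221.
(0,0): S=58.0000. Δ = (V_up−V_dn)/(S_up−S_dn) = (4.5883−19.0440)/(67.8600−35.3800) = -0.4451. V = [p*·4.5883 + (1−p*)·19.0440]/1.07 = 6.7007. B = V − Δ·S = 32.5143.
Self-financing check: at every node Δ·S+B equals the discounted successor values.

(0,0): Delta=-0.4451 Bond=32.5143
(1,0): Delta=-1.0000 Bond=54.4240
(1,1): Delta=-0.3822 Bond=30.5221
(2,0): Delta=-1.0000 Bond=58.2336
(2,1): Delta=-1.0000 Bond=58.2336
(2,2): Delta=-0.3121 Bond=27.0989
V0=6.7007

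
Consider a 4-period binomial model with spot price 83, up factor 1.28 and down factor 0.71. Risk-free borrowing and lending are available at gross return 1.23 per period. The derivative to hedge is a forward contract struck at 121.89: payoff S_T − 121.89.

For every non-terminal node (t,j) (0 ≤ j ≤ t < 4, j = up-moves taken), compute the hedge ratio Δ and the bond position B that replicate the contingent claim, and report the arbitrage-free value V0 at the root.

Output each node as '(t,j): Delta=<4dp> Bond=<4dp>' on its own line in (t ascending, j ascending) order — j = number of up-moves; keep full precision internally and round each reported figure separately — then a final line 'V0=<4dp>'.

(0,0): Delta=1.0000 Bond=-53.2534
(1,0): Delta=1.0000 Bond=-65.5017
(1,1): Delta=1.0000 Bond=-65.5017
(2,0): Delta=1.0000 Bond=-80.5671
(2,1): Delta=1.0000 Bond=-80.5671
(2,2): Delta=1.0000 Bond=-80.5671
(3,0): Delta=1.0000 Bond=-99.0976
(3,1): Delta=1.0000 Bond=-99.0976
(3,2): Delta=1.0000 Bond=-99.0976
(3,3): Delta=1.0000 Bond=-99.0976
V0=29.7466

Since d<R<u, set p* = (R−d)/(u−d) = 0.9123; price each node as the discounted p*-expectation of its children.
Terminal values V(4,·): V(4,0)=-100.7983, V(4,1)=-83.8655, V(4,2)=-53.3389, V(4,3)=1.6952, V(4,4)=100.9114
(3,0): S=29.7066. Δ = (V_up−V_dn)/(S_up−S_dn) = (-83.8655−-100.7983)/(38.0245−21.0917) = 1.0000. V = [p*·-83.8655 + (1−p*)·-100.7983]/1.23 = -69.3909. B = V − Δ·S = -99.0976.
(3,1): S=53.5556. Δ = (V_up−V_dn)/(S_up−S_dn) = (-53.3389−-83.8655)/(68.5511−38.0245) = 1.0000. V = [p*·-53.3389 + (1−p*)·-83.8655]/1.23 = -45.5420. B = V − Δ·S = -99.0976.
(3,2): S=96.5509. Δ = (V_up−V_dn)/(S_up−S_dn) = (1.6952−-53.3389)/(123.5852−68.5511) = 1.0000. V = [p*·1.6952 + (1−p*)·-53.3389]/1.23 = -2.5466. B = V − Δ·S = -99.0976.
(3,3): S=174.0636. Δ = (V_up−V_dn)/(S_up−S_dn) = (100.9114−1.6952)/(222.8014−123.5852) = 1.0000. V = [p*·100.9114 + (1−p*)·1.6952]/1.23 = 74.9661. B = V − Δ·S = -99.0976.
(2,0): S=41.8403. Δ = (V_up−V_dn)/(S_up−S_dn) = (-45.5420−-69.3909)/(53.5556−29.7066) = 1.0000. V = [p*·-45.5420 + (1−p*)·-69.3909]/1.23 = -38.7268. B = V − Δ·S = -80.5671.
(2,1): S=75.4304. Δ = (V_up−V_dn)/(S_up−S_dn) = (-2.5466−-45.5420)/(96.5509−53.5556) = 1.0000. V = [p*·-2.5466 + (1−p*)·-45.5420]/1.23 = -5.1367. B = V − Δ·S = -80.5671.
(2,2): S=135.9872. Δ = (V_up−V_dn)/(S_up−S_dn) = (74.9661−-2.5466)/(174.0636−96.5509) = 1.0000. V = [p*·74.9661 + (1−p*)·-2.5466]/1.23 = 55.4201. B = V − Δ·S = -80.5671.
(1,0): S=58.9300. Δ = (V_up−V_dn)/(S_up−S_dn) = (-5.1367−-38.7268)/(75.4304−41.8403) = 1.0000. V = [p*·-5.1367 + (1−p*)·-38.7268]/1.23 = -6.5717. B = V − Δ·S = -65.5017.
(1,1): S=106.2400. Δ = (V_up−V_dn)/(S_up−S_dn) = (55.4201−-5.1367)/(135.9872−75.4304) = 1.0000. V = [p*·55.4201 + (1−p*)·-5.1367]/1.23 = 40.7383. B = V − Δ·S = -65.5017.
(0,0): S=83.0000. Δ = (V_up−V_dn)/(S_up−S_dn) = (40.7383−-6.5717)/(106.2400−58.9300) = 1.0000. V = [p*·40.7383 + (1−p*)·-6.5717]/1.23 = 29.7466. B = V − Δ·S = -53.2534.
Self-financing check: at every node Δ·S+B equals the discounted successor values.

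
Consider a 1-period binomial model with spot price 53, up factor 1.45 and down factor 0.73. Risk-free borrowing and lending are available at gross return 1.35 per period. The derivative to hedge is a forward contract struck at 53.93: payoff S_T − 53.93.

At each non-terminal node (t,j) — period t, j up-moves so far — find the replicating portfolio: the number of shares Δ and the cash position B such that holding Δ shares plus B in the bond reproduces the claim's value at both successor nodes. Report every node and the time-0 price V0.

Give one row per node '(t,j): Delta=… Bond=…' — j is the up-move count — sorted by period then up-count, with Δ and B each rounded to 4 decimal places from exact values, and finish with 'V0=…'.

(0,0): Delta=1.0000 Bond=-39.9481
V0=13.0519

The replicating-portfolio and risk-neutral prices coincide; use p* = (1.35−0.73)/(1.45−0.73) = 0.8611 for the latter.
At expiry t=1: V(1,0)=-15.2400, V(1,1)=22.9200
  t=0,j=0: stock 53.0000 → up 76.8500 (V=22.9200), down 38.6900 (V=-15.2400). Price 13.0519; hedge Δ=1.0000, bond B=-39.9481.
Root portfolio cost Δ·53+B reproduces V0=13.0519.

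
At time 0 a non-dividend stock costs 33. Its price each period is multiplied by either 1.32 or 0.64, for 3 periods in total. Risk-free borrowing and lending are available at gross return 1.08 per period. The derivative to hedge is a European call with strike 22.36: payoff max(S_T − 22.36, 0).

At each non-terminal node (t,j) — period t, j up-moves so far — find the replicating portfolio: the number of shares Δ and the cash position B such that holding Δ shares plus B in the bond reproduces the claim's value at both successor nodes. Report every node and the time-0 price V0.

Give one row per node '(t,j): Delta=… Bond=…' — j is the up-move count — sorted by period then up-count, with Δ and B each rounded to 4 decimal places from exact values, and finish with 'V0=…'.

(0,0): Delta=0.8774 Bond=-12.3592
(1,0): Delta=0.6024 Bond=-7.5391
(1,1): Delta=0.9502 Bond=-16.5164
(2,0): Delta=0.0000 Bond=0.0000
(2,1): Delta=0.7617 Bond=-12.5834
(2,2): Delta=1.0000 Bond=-20.7037
V0=16.5956

Risk-neutral probability p* = (R−d)/(u−d) = (1.08−0.64)/(1.32−0.64) = 0.6471.
Terminal payoffs: V(3,0)=0.0000, V(3,1)=0.0000, V(3,2)=14.4395, V(3,3)=53.5389
(2,0): S=13.5168. Δ = (V_up−V_dn)/(S_up−S_dn) = (0.0000−0.0000)/(17.8422−8.6508) = 0.0000. V = [p*·0.0000 + (1−p*)·0.0000]/1.08 = 0.0000. B = V − Δ·S = 0.0000.
(2,1): S=27.8784. Δ = (V_up−V_dn)/(S_up−S_dn) = (14.4395−0.0000)/(36.7995−17.8422) = 0.7617. V = [p*·14.4395 + (1−p*)·0.0000]/1.08 = 8.6511. B = V − Δ·S = -12.5834.
(2,2): S=57.4992. Δ = (V_up−V_dn)/(S_up−S_dn) = (53.5389−14.4395)/(75.8989−36.7995) = 1.0000. V = [p*·53.5389 + (1−p*)·14.4395]/1.08 = 36.7955. B = V − Δ·S = -20.7037.
(1,0): S=21.1200. Δ = (V_up−V_dn)/(S_up−S_dn) = (8.6511−0.0000)/(27.8784−13.5168) = 0.6024. V = [p*·8.6511 + (1−p*)·0.0000]/1.08 = 5.1831. B = V − Δ·S = -7.5391.
(1,1): S=43.5600. Δ = (V_up−V_dn)/(S_up−S_dn) = (36.7955−8.6511)/(57.4992−27.8784) = 0.9502. V = [p*·36.7955 + (1−p*)·8.6511]/1.08 = 24.8724. B = V − Δ·S = -16.5164.
(0,0): S=33.0000. Δ = (V_up−V_dn)/(S_up−S_dn) = (24.8724−5.1831)/(43.5600−21.1200) = 0.8774. V = [p*·24.8724 + (1−p*)·5.1831]/1.08 = 16.5956. B = V − Δ·S = -12.3592.
Each (Δ,B) replicates both successor values, so the strategy is self-financing and V0 is arbitrage-free.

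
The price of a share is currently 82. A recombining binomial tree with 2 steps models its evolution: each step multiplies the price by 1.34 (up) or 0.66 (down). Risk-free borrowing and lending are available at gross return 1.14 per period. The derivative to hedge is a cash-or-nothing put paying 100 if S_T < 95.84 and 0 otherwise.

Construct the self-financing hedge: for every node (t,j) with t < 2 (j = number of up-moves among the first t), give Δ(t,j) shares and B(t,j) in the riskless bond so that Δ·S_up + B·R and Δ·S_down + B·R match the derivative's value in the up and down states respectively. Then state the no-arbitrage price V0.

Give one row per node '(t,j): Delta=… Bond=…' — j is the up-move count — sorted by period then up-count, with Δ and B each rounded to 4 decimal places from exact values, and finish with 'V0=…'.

Under the risk-neutral measure, an up-move has probability p* = (R−d)/(u−d) = 0.7059 and values discount at R = 1.14.
Payoff layer (t=2): V(2,0)=100.0000, V(2,1)=100.0000, V(2,2)=0.0000
(1,0): S=54.1200. Δ = (V_up−V_dn)/(S_up−S_dn) = (100.0000−100.0000)/(72.5208−35.7192) = 0.0000. V = [p*·100.0000 + (1−p*)·100.0000]/1.14 = 87.7193. B = V − Δ·S = 87.7193.
(1,1): S=109.8800. Δ = (V_up−V_dn)/(S_up−S_dn) = (0.0000−100.0000)/(147.2392−72.5208) = -1.3384. V = [p*·0.0000 + (1−p*)·100.0000]/1.14 = 25.7998. B = V − Δ·S = 172.8586.
(0,0): S=82.0000. Δ = (V_up−V_dn)/(S_up−S_dn) = (25.7998−87.7193)/(109.8800−54.1200) = -1.1105. V = [p*·25.7998 + (1−p*)·87.7193]/1.14 = 38.6065. B = V − Δ·S = 129.6646.
The time-0 hedge costs 38.6065, which is the no-arbitrage price.

(0,0): Delta=-1.1105 Bond=129.6646
(1,0): Delta=0.0000 Bond=87.7193
(1,1): Delta=-1.3384 Bond=172.8586
V0=38.6065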